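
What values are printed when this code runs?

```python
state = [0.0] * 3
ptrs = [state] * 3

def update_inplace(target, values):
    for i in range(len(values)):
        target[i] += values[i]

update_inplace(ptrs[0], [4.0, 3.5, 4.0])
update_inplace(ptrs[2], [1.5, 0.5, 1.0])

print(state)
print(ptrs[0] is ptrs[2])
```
[5.5, 4.0, 5.0]
True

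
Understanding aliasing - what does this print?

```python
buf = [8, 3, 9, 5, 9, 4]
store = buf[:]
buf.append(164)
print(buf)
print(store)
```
[8, 3, 9, 5, 9, 4, 164]
[8, 3, 9, 5, 9, 4]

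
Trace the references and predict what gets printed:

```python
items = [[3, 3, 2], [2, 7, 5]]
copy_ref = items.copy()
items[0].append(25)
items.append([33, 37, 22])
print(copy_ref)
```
[[3, 3, 2, 25], [2, 7, 5]]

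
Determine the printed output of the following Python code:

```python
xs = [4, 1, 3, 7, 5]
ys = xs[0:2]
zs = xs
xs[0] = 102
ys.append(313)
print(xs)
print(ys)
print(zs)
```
[102, 1, 3, 7, 5]
[4, 1, 313]
[102, 1, 3, 7, 5]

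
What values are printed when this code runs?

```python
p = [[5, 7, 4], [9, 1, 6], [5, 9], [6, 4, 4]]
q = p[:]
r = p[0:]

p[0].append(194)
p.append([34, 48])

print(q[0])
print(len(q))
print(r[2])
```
[5, 7, 4, 194]
4
[5, 9]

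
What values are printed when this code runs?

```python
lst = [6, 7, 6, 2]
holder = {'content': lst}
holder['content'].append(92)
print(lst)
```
[6, 7, 6, 2, 92]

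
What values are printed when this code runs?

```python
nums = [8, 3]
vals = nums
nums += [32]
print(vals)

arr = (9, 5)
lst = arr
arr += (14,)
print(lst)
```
[8, 3, 32]
(9, 5)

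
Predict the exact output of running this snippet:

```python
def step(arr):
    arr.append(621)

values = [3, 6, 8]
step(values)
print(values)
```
[3, 6, 8, 621]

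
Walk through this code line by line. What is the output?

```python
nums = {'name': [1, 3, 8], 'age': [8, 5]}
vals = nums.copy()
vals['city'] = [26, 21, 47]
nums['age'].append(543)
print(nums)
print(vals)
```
{'name': [1, 3, 8], 'age': [8, 5, 543]}
{'name': [1, 3, 8], 'age': [8, 5, 543], 'city': [26, 21, 47]}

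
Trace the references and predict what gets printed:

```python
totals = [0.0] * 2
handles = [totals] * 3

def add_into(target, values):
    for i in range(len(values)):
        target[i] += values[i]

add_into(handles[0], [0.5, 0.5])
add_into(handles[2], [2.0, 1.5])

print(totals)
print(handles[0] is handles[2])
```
[2.5, 2.0]
True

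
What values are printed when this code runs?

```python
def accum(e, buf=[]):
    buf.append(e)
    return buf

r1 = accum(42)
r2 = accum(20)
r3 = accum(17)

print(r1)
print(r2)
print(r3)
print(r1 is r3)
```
[42, 20, 17]
[42, 20, 17]
[42, 20, 17]
True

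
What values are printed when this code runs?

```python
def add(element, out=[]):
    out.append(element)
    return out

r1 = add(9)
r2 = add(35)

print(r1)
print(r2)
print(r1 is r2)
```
[9, 35]
[9, 35]
True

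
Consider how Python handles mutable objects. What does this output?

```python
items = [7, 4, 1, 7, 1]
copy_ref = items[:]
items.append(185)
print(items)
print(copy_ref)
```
[7, 4, 1, 7, 1, 185]
[7, 4, 1, 7, 1]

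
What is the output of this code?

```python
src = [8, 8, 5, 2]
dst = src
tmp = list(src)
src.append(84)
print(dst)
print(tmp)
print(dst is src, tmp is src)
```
[8, 8, 5, 2, 84]
[8, 8, 5, 2]
True False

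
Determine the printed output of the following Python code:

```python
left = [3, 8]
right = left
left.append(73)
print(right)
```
[3, 8, 73]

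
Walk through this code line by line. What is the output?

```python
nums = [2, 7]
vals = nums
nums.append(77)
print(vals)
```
[2, 7, 77]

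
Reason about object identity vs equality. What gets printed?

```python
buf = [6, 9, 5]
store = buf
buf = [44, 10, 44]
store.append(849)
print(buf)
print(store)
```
[44, 10, 44]
[6, 9, 5, 849]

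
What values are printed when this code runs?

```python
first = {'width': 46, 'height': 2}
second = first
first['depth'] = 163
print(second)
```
{'width': 46, 'height': 2, 'depth': 163}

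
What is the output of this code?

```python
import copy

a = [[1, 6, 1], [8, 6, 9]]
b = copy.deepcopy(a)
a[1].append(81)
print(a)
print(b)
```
[[1, 6, 1], [8, 6, 9, 81]]
[[1, 6, 1], [8, 6, 9]]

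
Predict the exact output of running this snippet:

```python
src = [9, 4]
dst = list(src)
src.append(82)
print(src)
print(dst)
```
[9, 4, 82]
[9, 4]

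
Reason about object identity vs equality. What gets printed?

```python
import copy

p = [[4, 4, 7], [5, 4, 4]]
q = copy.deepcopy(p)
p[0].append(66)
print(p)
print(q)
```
[[4, 4, 7, 66], [5, 4, 4]]
[[4, 4, 7], [5, 4, 4]]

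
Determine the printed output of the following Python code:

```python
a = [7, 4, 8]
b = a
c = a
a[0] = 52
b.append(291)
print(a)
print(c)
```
[52, 4, 8, 291]
[52, 4, 8, 291]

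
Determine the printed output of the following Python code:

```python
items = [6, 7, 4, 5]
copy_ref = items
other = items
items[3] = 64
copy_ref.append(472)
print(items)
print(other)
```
[6, 7, 4, 64, 472]
[6, 7, 4, 64, 472]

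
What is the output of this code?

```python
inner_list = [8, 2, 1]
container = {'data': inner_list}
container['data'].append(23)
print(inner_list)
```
[8, 2, 1, 23]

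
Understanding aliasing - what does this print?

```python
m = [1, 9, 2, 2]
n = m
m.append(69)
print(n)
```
[1, 9, 2, 2, 69]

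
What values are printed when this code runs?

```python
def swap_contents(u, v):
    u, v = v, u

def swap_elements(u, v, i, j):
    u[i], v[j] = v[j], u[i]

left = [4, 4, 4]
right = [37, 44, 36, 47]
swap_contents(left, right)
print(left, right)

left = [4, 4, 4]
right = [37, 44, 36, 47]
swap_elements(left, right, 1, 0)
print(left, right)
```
[4, 4, 4] [37, 44, 36, 47]
[4, 37, 4] [4, 44, 36, 47]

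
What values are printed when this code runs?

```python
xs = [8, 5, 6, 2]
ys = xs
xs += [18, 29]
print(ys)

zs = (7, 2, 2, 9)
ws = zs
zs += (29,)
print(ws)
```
[8, 5, 6, 2, 18, 29]
(7, 2, 2, 9)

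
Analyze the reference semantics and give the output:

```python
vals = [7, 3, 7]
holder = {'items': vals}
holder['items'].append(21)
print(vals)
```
[7, 3, 7, 21]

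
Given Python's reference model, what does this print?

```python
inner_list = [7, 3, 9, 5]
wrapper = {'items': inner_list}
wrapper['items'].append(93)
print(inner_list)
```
[7, 3, 9, 5, 93]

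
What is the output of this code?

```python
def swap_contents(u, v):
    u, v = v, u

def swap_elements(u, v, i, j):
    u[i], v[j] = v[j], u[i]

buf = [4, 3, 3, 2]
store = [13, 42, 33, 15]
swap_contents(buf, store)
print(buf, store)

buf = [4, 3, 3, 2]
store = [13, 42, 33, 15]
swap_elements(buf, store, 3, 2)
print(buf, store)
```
[4, 3, 3, 2] [13, 42, 33, 15]
[4, 3, 3, 33] [13, 42, 2, 15]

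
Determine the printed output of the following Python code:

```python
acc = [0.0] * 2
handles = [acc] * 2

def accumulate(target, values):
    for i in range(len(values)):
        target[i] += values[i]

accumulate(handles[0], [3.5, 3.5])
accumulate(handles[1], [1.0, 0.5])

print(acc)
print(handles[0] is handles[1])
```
[4.5, 4.0]
True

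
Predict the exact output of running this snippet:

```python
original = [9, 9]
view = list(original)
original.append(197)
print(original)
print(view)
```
[9, 9, 197]
[9, 9]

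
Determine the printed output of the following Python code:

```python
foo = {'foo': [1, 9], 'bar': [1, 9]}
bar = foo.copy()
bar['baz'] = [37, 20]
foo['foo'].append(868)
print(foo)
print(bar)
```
{'foo': [1, 9, 868], 'bar': [1, 9]}
{'foo': [1, 9, 868], 'bar': [1, 9], 'baz': [37, 20]}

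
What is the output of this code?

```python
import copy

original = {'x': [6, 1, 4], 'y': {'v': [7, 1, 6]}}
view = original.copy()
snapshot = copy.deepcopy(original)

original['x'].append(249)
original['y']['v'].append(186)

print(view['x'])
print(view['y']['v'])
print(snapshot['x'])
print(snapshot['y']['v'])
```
[6, 1, 4, 249]
[7, 1, 6, 186]
[6, 1, 4]
[7, 1, 6]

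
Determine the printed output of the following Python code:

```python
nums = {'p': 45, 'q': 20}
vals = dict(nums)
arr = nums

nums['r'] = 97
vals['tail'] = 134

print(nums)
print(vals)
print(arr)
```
{'p': 45, 'q': 20, 'r': 97}
{'p': 45, 'q': 20, 'tail': 134}
{'p': 45, 'q': 20, 'r': 97}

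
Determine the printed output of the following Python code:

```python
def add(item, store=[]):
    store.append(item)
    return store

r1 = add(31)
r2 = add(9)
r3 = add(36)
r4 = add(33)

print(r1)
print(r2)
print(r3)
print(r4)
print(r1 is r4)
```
[31, 9, 36, 33]
[31, 9, 36, 33]
[31, 9, 36, 33]
[31, 9, 36, 33]
True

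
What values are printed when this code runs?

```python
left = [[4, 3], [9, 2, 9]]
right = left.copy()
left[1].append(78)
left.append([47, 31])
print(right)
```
[[4, 3], [9, 2, 9, 78]]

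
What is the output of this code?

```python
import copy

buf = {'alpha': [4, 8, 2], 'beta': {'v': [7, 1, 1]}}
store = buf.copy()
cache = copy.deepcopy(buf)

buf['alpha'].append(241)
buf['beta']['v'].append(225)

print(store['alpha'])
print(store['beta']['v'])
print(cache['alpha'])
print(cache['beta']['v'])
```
[4, 8, 2, 241]
[7, 1, 1, 225]
[4, 8, 2]
[7, 1, 1]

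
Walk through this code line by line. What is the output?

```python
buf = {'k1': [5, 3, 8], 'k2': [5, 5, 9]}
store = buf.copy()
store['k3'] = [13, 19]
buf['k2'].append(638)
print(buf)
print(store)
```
{'k1': [5, 3, 8], 'k2': [5, 5, 9, 638]}
{'k1': [5, 3, 8], 'k2': [5, 5, 9, 638], 'k3': [13, 19]}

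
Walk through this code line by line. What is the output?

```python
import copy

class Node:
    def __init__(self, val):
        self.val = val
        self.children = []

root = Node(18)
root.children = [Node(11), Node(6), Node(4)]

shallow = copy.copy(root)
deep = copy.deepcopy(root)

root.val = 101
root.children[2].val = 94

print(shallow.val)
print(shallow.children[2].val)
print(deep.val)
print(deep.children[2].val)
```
18
94
18
4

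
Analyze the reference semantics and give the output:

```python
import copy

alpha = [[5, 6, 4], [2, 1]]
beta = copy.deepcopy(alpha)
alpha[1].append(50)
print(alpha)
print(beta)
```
[[5, 6, 4], [2, 1, 50]]
[[5, 6, 4], [2, 1]]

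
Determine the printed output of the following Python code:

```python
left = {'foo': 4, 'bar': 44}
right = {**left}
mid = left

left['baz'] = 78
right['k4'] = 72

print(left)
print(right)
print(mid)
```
{'foo': 4, 'bar': 44, 'baz': 78}
{'foo': 4, 'bar': 44, 'k4': 72}
{'foo': 4, 'bar': 44, 'baz': 78}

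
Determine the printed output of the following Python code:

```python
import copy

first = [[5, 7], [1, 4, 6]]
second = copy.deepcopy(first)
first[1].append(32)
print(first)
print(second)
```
[[5, 7], [1, 4, 6, 32]]
[[5, 7], [1, 4, 6]]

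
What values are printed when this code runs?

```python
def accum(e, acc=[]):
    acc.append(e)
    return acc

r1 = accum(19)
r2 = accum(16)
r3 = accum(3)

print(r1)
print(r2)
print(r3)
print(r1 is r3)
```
[19, 16, 3]
[19, 16, 3]
[19, 16, 3]
True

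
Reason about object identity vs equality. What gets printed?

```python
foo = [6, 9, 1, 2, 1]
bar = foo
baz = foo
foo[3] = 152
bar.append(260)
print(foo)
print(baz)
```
[6, 9, 1, 152, 1, 260]
[6, 9, 1, 152, 1, 260]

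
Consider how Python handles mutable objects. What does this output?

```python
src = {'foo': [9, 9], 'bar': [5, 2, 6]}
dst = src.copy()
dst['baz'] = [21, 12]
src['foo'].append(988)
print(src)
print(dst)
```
{'foo': [9, 9, 988], 'bar': [5, 2, 6]}
{'foo': [9, 9, 988], 'bar': [5, 2, 6], 'baz': [21, 12]}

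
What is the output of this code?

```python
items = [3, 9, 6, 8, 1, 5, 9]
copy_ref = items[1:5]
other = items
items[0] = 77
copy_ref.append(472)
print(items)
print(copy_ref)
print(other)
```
[77, 9, 6, 8, 1, 5, 9]
[9, 6, 8, 1, 472]
[77, 9, 6, 8, 1, 5, 9]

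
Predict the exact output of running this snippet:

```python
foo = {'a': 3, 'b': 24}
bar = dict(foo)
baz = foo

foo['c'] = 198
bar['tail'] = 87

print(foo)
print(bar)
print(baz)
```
{'a': 3, 'b': 24, 'c': 198}
{'a': 3, 'b': 24, 'tail': 87}
{'a': 3, 'b': 24, 'c': 198}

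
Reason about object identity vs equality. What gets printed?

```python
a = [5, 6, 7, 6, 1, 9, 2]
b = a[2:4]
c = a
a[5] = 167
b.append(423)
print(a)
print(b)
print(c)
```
[5, 6, 7, 6, 1, 167, 2]
[7, 6, 423]
[5, 6, 7, 6, 1, 167, 2]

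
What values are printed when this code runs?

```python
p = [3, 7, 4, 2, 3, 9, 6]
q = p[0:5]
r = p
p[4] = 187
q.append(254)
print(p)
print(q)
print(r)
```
[3, 7, 4, 2, 187, 9, 6]
[3, 7, 4, 2, 3, 254]
[3, 7, 4, 2, 187, 9, 6]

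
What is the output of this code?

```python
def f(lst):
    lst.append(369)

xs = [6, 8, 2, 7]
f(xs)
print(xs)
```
[6, 8, 2, 7, 369]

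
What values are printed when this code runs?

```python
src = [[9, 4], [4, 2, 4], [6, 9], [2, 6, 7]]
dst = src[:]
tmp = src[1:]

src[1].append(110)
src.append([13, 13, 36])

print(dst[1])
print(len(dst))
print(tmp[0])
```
[4, 2, 4, 110]
4
[4, 2, 4, 110]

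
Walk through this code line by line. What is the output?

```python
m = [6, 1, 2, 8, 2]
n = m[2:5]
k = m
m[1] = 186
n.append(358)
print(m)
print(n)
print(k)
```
[6, 186, 2, 8, 2]
[2, 8, 2, 358]
[6, 186, 2, 8, 2]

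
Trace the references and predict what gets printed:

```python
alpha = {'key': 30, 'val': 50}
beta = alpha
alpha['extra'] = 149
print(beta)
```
{'key': 30, 'val': 50, 'extra': 149}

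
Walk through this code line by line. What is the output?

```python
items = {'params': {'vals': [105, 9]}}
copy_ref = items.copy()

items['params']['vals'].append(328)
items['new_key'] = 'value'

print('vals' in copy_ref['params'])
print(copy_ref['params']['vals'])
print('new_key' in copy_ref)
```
True
[105, 9, 328]
False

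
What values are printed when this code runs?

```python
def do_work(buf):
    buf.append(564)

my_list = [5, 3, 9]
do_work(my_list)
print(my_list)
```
[5, 3, 9, 564]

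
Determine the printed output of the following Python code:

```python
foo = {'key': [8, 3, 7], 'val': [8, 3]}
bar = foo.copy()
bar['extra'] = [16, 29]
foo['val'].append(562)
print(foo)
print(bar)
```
{'key': [8, 3, 7], 'val': [8, 3, 562]}
{'key': [8, 3, 7], 'val': [8, 3, 562], 'extra': [16, 29]}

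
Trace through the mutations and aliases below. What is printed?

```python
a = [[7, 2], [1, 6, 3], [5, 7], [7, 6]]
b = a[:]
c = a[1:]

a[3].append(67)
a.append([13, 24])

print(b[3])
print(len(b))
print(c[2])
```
[7, 6, 67]
4
[7, 6, 67]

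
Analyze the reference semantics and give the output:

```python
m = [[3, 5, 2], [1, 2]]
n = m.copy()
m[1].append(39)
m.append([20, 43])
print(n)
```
[[3, 5, 2], [1, 2, 39]]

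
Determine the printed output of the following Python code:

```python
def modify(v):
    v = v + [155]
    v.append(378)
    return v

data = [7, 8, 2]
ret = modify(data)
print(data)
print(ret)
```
[7, 8, 2]
[7, 8, 2, 155, 378]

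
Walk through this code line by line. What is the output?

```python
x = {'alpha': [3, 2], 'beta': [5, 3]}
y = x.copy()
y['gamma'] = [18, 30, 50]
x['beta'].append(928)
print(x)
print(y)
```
{'alpha': [3, 2], 'beta': [5, 3, 928]}
{'alpha': [3, 2], 'beta': [5, 3, 928], 'gamma': [18, 30, 50]}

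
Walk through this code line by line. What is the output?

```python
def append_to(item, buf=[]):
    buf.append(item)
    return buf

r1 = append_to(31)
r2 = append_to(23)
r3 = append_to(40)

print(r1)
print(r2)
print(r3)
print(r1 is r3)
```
[31, 23, 40]
[31, 23, 40]
[31, 23, 40]
True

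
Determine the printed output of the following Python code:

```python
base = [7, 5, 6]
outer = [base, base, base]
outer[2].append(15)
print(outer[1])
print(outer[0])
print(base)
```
[7, 5, 6, 15]
[7, 5, 6, 15]
[7, 5, 6, 15]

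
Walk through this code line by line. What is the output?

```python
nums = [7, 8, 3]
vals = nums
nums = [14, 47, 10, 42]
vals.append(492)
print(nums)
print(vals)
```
[14, 47, 10, 42]
[7, 8, 3, 492]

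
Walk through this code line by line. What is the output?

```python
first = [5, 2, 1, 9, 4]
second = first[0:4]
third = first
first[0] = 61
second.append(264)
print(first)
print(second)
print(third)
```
[61, 2, 1, 9, 4]
[5, 2, 1, 9, 264]
[61, 2, 1, 9, 4]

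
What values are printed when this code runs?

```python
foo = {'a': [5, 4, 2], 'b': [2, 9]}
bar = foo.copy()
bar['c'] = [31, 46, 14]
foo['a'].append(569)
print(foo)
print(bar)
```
{'a': [5, 4, 2, 569], 'b': [2, 9]}
{'a': [5, 4, 2, 569], 'b': [2, 9], 'c': [31, 46, 14]}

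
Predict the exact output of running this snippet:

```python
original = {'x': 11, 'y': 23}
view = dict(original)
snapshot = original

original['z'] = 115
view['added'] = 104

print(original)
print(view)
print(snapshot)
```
{'x': 11, 'y': 23, 'z': 115}
{'x': 11, 'y': 23, 'added': 104}
{'x': 11, 'y': 23, 'z': 115}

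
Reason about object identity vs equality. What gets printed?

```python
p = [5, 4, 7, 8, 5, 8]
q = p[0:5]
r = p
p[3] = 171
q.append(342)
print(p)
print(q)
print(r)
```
[5, 4, 7, 171, 5, 8]
[5, 4, 7, 8, 5, 342]
[5, 4, 7, 171, 5, 8]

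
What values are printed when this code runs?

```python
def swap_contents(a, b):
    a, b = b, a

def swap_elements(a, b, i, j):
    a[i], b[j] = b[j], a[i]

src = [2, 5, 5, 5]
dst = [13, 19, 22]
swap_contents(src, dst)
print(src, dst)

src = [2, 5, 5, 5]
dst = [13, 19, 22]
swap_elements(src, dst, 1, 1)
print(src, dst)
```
[2, 5, 5, 5] [13, 19, 22]
[2, 19, 5, 5] [13, 5, 22]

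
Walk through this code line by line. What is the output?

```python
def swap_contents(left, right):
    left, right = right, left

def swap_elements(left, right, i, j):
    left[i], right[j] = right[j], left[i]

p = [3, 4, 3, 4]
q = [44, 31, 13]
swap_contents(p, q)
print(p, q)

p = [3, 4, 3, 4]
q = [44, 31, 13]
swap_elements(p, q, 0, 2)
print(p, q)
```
[3, 4, 3, 4] [44, 31, 13]
[13, 4, 3, 4] [44, 31, 3]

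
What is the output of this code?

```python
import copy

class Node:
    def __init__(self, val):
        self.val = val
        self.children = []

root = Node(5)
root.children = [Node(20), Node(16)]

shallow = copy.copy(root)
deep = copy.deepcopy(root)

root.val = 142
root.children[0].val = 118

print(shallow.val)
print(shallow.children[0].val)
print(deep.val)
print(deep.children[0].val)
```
5
118
5
20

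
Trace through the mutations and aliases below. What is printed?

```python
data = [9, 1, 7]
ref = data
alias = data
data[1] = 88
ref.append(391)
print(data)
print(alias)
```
[9, 88, 7, 391]
[9, 88, 7, 391]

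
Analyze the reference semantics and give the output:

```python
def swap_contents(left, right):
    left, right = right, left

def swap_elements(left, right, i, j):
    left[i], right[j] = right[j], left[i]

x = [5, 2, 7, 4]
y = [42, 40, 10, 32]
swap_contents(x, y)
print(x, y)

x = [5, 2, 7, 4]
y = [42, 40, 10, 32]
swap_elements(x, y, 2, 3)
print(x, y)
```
[5, 2, 7, 4] [42, 40, 10, 32]
[5, 2, 32, 4] [42, 40, 10, 7]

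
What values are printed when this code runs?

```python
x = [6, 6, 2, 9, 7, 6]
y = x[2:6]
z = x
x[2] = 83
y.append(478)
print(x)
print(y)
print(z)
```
[6, 6, 83, 9, 7, 6]
[2, 9, 7, 6, 478]
[6, 6, 83, 9, 7, 6]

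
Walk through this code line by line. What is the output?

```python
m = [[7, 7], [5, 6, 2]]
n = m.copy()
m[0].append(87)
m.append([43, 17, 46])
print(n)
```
[[7, 7, 87], [5, 6, 2]]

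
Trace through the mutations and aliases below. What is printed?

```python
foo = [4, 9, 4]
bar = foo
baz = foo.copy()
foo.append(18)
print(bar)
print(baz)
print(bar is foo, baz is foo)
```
[4, 9, 4, 18]
[4, 9, 4]
True False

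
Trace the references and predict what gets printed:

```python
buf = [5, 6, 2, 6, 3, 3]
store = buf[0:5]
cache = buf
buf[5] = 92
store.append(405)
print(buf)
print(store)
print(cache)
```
[5, 6, 2, 6, 3, 92]
[5, 6, 2, 6, 3, 405]
[5, 6, 2, 6, 3, 92]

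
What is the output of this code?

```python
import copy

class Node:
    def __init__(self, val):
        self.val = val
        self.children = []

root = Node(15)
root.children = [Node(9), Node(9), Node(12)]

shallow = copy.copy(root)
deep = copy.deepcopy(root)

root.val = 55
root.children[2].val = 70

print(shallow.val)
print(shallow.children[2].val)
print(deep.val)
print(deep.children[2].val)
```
15
70
15
12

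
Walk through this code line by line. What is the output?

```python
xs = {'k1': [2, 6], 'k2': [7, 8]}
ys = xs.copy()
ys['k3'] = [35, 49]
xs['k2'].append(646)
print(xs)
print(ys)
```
{'k1': [2, 6], 'k2': [7, 8, 646]}
{'k1': [2, 6], 'k2': [7, 8, 646], 'k3': [35, 49]}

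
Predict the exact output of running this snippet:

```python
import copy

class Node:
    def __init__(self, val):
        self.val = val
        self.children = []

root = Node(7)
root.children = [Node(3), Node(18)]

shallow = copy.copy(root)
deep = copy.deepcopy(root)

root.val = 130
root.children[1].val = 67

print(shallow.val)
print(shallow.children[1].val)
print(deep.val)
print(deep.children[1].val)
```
7
67
7
18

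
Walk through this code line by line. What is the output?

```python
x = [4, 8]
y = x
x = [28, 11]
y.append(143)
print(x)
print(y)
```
[28, 11]
[4, 8, 143]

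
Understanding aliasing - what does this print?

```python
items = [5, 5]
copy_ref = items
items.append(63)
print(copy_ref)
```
[5, 5, 63]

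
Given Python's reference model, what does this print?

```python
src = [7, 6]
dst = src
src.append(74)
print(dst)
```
[7, 6, 74]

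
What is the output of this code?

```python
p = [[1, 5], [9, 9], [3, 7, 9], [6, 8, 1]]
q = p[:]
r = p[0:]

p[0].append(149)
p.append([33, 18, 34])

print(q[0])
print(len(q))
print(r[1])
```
[1, 5, 149]
4
[9, 9]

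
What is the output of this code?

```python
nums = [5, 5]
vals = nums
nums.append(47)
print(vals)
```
[5, 5, 47]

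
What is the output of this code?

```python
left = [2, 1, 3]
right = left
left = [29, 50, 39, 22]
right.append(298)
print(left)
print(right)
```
[29, 50, 39, 22]
[2, 1, 3, 298]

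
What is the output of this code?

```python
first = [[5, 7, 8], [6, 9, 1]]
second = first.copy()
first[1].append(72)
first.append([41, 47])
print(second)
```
[[5, 7, 8], [6, 9, 1, 72]]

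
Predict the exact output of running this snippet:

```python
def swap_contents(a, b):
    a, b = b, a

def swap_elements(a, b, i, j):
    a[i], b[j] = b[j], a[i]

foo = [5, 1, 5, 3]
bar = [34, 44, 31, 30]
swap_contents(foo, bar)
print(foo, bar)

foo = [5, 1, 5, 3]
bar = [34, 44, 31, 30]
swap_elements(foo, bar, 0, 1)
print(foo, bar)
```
[5, 1, 5, 3] [34, 44, 31, 30]
[44, 1, 5, 3] [34, 5, 31, 30]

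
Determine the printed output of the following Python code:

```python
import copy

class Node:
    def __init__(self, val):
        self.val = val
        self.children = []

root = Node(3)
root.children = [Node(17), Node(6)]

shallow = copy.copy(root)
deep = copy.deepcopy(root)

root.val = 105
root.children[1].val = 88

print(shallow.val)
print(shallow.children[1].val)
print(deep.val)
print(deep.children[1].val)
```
3
88
3
6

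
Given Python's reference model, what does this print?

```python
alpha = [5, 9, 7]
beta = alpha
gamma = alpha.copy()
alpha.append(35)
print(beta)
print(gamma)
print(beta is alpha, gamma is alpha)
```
[5, 9, 7, 35]
[5, 9, 7]
True False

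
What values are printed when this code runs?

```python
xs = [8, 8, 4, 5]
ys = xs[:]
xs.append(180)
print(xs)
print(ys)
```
[8, 8, 4, 5, 180]
[8, 8, 4, 5]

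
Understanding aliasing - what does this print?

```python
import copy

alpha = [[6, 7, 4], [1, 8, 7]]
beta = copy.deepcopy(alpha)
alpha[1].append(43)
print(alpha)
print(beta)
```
[[6, 7, 4], [1, 8, 7, 43]]
[[6, 7, 4], [1, 8, 7]]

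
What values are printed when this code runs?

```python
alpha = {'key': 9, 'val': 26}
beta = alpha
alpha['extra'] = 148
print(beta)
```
{'key': 9, 'val': 26, 'extra': 148}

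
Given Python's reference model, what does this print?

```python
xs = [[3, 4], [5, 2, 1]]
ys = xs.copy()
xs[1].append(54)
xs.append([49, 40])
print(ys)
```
[[3, 4], [5, 2, 1, 54]]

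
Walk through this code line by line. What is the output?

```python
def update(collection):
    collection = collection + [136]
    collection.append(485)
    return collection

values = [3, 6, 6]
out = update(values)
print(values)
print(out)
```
[3, 6, 6]
[3, 6, 6, 136, 485]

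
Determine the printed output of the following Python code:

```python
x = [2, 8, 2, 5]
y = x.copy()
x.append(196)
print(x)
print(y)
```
[2, 8, 2, 5, 196]
[2, 8, 2, 5]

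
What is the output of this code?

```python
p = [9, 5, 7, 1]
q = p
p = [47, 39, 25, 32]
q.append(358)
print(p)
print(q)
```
[47, 39, 25, 32]
[9, 5, 7, 1, 358]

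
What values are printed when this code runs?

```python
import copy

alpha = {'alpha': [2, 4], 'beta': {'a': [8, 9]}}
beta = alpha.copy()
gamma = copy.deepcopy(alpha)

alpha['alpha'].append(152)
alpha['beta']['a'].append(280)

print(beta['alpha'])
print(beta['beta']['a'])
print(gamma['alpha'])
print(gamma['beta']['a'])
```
[2, 4, 152]
[8, 9, 280]
[2, 4]
[8, 9]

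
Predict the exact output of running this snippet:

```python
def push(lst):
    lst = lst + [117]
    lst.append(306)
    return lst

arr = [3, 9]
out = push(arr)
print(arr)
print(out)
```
[3, 9]
[3, 9, 117, 306]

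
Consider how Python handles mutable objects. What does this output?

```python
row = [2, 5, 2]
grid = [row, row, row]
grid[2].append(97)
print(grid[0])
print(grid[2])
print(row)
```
[2, 5, 2, 97]
[2, 5, 2, 97]
[2, 5, 2, 97]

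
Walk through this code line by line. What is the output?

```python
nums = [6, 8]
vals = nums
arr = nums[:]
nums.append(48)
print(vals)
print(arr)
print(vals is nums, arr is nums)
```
[6, 8, 48]
[6, 8]
True False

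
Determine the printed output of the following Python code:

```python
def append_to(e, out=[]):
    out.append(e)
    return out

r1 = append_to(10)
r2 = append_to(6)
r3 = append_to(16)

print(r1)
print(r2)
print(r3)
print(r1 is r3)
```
[10, 6, 16]
[10, 6, 16]
[10, 6, 16]
True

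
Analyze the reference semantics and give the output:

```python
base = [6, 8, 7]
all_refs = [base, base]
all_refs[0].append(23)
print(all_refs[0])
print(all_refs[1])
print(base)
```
[6, 8, 7, 23]
[6, 8, 7, 23]
[6, 8, 7, 23]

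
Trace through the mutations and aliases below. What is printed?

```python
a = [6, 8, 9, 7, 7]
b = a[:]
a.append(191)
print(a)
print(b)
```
[6, 8, 9, 7, 7, 191]
[6, 8, 9, 7, 7]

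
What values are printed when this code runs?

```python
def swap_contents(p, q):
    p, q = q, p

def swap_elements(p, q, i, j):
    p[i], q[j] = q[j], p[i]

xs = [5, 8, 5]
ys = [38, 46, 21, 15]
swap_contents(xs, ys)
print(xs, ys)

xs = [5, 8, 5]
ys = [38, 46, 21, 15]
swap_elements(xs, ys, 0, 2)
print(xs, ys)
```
[5, 8, 5] [38, 46, 21, 15]
[21, 8, 5] [38, 46, 5, 15]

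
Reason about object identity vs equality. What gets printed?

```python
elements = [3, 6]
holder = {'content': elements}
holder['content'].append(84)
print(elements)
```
[3, 6, 84]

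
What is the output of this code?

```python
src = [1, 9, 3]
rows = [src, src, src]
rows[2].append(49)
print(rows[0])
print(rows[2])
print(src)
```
[1, 9, 3, 49]
[1, 9, 3, 49]
[1, 9, 3, 49]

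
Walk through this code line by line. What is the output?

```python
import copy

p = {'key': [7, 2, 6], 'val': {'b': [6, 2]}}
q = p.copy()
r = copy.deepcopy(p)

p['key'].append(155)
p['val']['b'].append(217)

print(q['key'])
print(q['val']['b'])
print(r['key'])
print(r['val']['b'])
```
[7, 2, 6, 155]
[6, 2, 217]
[7, 2, 6]
[6, 2]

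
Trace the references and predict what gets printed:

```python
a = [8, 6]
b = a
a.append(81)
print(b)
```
[8, 6, 81]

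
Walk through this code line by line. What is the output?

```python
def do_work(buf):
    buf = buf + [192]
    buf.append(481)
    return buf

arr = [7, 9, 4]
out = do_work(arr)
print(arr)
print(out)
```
[7, 9, 4]
[7, 9, 4, 192, 481]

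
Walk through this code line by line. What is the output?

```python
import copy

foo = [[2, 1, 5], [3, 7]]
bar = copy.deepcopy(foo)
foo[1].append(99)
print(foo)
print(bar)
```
[[2, 1, 5], [3, 7, 99]]
[[2, 1, 5], [3, 7]]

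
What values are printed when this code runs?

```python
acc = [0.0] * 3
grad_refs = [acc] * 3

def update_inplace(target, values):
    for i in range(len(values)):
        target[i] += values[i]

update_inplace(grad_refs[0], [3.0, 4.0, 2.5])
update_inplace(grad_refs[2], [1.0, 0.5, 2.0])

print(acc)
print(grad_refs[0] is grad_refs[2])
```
[4.0, 4.5, 4.5]
True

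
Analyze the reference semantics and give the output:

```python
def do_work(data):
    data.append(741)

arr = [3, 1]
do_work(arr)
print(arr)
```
[3, 1, 741]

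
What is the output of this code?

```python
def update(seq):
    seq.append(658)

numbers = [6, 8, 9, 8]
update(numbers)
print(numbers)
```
[6, 8, 9, 8, 658]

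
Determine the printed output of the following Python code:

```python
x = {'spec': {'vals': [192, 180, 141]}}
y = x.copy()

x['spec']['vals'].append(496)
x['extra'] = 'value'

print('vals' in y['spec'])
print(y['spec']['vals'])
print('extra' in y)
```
True
[192, 180, 141, 496]
False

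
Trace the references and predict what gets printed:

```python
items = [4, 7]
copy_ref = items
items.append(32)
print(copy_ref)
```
[4, 7, 32]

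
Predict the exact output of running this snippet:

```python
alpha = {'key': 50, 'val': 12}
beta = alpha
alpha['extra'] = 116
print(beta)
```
{'key': 50, 'val': 12, 'extra': 116}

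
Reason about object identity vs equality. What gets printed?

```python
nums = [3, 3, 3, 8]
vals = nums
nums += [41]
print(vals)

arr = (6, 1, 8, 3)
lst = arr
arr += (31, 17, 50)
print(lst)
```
[3, 3, 3, 8, 41]
(6, 1, 8, 3)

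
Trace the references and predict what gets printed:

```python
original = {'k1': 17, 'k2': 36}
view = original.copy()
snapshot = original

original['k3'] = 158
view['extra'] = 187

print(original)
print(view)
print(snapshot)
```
{'k1': 17, 'k2': 36, 'k3': 158}
{'k1': 17, 'k2': 36, 'extra': 187}
{'k1': 17, 'k2': 36, 'k3': 158}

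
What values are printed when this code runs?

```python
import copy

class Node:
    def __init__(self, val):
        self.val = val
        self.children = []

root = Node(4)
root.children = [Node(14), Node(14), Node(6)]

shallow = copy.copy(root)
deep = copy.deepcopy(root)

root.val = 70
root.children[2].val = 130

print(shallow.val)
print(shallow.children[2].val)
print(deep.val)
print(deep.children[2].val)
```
4
130
4
6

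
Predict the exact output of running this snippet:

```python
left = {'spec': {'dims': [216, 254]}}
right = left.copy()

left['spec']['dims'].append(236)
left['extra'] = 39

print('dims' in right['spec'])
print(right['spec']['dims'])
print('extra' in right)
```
True
[216, 254, 236]
False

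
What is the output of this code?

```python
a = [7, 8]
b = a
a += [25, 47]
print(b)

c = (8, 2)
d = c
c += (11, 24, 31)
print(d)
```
[7, 8, 25, 47]
(8, 2)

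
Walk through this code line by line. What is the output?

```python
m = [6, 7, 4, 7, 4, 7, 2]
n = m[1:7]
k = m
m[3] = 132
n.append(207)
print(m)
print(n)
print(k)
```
[6, 7, 4, 132, 4, 7, 2]
[7, 4, 7, 4, 7, 2, 207]
[6, 7, 4, 132, 4, 7, 2]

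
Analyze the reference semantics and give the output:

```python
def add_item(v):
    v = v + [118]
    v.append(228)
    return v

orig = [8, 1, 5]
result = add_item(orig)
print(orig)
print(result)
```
[8, 1, 5]
[8, 1, 5, 118, 228]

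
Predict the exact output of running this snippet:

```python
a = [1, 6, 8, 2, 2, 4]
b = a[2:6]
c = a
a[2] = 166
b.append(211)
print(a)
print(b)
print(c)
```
[1, 6, 166, 2, 2, 4]
[8, 2, 2, 4, 211]
[1, 6, 166, 2, 2, 4]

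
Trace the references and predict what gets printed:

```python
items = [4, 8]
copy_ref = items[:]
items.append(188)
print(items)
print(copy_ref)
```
[4, 8, 188]
[4, 8]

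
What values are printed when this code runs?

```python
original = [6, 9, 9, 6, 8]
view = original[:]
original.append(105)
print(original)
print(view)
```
[6, 9, 9, 6, 8, 105]
[6, 9, 9, 6, 8]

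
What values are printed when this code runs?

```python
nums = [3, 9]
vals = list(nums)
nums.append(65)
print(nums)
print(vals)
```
[3, 9, 65]
[3, 9]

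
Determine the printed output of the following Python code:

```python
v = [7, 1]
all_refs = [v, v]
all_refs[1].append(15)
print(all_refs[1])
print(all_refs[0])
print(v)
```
[7, 1, 15]
[7, 1, 15]
[7, 1, 15]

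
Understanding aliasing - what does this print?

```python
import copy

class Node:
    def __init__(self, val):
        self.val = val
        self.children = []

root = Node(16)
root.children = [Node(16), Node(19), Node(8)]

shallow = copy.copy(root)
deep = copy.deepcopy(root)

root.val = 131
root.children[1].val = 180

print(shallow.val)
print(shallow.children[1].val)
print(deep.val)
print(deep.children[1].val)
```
16
180
16
19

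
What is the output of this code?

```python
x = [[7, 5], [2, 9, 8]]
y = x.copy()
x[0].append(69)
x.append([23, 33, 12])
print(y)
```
[[7, 5, 69], [2, 9, 8]]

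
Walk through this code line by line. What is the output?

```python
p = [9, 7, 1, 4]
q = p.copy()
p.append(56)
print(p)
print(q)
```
[9, 7, 1, 4, 56]
[9, 7, 1, 4]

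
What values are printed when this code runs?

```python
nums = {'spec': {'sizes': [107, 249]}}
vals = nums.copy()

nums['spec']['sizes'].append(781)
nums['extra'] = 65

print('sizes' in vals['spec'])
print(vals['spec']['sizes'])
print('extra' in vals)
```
True
[107, 249, 781]
False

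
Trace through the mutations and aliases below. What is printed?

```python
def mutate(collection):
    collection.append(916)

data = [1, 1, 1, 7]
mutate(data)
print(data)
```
[1, 1, 1, 7, 916]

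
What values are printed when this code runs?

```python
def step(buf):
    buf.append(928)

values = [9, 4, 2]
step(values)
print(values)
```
[9, 4, 2, 928]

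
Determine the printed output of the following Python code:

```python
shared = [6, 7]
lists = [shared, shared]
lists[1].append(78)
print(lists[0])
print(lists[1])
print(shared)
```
[6, 7, 78]
[6, 7, 78]
[6, 7, 78]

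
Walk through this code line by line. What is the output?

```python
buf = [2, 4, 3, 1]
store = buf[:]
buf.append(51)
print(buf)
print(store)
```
[2, 4, 3, 1, 51]
[2, 4, 3, 1]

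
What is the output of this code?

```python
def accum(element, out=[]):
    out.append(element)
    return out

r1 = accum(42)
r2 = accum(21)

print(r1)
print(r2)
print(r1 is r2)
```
[42, 21]
[42, 21]
True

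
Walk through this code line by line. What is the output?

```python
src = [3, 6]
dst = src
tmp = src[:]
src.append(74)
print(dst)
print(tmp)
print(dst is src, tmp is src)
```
[3, 6, 74]
[3, 6]
True False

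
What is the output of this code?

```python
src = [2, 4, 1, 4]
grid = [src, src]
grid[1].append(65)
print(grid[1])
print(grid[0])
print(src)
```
[2, 4, 1, 4, 65]
[2, 4, 1, 4, 65]
[2, 4, 1, 4, 65]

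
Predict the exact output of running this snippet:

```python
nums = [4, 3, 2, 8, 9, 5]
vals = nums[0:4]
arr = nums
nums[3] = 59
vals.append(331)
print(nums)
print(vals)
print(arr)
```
[4, 3, 2, 59, 9, 5]
[4, 3, 2, 8, 331]
[4, 3, 2, 59, 9, 5]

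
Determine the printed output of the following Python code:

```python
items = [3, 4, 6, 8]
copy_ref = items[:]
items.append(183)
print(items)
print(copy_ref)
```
[3, 4, 6, 8, 183]
[3, 4, 6, 8]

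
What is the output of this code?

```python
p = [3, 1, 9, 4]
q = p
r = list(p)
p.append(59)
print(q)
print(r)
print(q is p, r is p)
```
[3, 1, 9, 4, 59]
[3, 1, 9, 4]
True False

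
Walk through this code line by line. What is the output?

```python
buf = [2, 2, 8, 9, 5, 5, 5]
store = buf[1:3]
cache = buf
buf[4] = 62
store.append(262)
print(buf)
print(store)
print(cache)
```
[2, 2, 8, 9, 62, 5, 5]
[2, 8, 262]
[2, 2, 8, 9, 62, 5, 5]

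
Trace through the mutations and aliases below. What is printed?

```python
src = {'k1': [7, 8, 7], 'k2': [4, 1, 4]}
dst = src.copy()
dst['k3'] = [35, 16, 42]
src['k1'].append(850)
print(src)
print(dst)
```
{'k1': [7, 8, 7, 850], 'k2': [4, 1, 4]}
{'k1': [7, 8, 7, 850], 'k2': [4, 1, 4], 'k3': [35, 16, 42]}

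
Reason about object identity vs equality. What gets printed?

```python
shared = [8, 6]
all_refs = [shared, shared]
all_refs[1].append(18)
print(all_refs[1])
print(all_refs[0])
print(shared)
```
[8, 6, 18]
[8, 6, 18]
[8, 6, 18]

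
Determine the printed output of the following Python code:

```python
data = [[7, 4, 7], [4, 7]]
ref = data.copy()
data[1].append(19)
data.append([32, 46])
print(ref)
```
[[7, 4, 7], [4, 7, 19]]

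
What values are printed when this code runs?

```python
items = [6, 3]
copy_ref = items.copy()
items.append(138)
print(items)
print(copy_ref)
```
[6, 3, 138]
[6, 3]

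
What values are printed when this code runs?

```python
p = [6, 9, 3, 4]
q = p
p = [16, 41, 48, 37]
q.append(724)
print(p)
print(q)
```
[16, 41, 48, 37]
[6, 9, 3, 4, 724]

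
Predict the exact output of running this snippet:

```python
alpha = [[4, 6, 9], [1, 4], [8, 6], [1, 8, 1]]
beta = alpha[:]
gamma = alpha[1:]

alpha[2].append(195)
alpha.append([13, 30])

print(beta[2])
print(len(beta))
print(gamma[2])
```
[8, 6, 195]
4
[1, 8, 1]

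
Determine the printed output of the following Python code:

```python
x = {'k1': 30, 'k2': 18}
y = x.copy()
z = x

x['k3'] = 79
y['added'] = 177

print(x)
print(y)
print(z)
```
{'k1': 30, 'k2': 18, 'k3': 79}
{'k1': 30, 'k2': 18, 'added': 177}
{'k1': 30, 'k2': 18, 'k3': 79}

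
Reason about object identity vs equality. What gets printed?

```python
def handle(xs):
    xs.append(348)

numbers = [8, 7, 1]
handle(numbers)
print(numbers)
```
[8, 7, 1, 348]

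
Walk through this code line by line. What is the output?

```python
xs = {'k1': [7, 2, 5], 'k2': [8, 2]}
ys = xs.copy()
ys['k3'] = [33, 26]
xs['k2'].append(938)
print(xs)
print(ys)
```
{'k1': [7, 2, 5], 'k2': [8, 2, 938]}
{'k1': [7, 2, 5], 'k2': [8, 2, 938], 'k3': [33, 26]}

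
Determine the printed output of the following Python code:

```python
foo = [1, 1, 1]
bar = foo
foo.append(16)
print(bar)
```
[1, 1, 1, 16]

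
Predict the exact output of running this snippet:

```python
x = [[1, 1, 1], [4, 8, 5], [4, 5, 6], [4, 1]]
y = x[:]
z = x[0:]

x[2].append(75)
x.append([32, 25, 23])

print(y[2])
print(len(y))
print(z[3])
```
[4, 5, 6, 75]
4
[4, 1]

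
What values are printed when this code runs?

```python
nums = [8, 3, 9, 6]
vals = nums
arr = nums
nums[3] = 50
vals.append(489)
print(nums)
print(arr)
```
[8, 3, 9, 50, 489]
[8, 3, 9, 50, 489]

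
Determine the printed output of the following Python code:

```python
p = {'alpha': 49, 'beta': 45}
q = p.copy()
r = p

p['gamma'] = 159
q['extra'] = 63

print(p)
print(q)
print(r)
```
{'alpha': 49, 'beta': 45, 'gamma': 159}
{'alpha': 49, 'beta': 45, 'extra': 63}
{'alpha': 49, 'beta': 45, 'gamma': 159}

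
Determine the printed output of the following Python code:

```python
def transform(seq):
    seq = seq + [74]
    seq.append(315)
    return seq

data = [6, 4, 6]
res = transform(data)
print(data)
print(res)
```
[6, 4, 6]
[6, 4, 6, 74, 315]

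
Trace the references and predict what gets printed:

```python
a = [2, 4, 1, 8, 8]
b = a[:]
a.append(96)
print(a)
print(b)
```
[2, 4, 1, 8, 8, 96]
[2, 4, 1, 8, 8]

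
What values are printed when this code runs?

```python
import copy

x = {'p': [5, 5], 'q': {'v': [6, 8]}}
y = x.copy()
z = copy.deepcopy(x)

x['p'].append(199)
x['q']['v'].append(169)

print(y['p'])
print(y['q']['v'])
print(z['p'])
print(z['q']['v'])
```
[5, 5, 199]
[6, 8, 169]
[5, 5]
[6, 8]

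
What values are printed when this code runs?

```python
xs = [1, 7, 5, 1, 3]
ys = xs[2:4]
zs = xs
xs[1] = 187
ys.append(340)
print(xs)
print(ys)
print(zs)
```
[1, 187, 5, 1, 3]
[5, 1, 340]
[1, 187, 5, 1, 3]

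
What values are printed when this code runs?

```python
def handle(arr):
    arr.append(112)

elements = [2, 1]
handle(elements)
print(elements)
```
[2, 1, 112]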